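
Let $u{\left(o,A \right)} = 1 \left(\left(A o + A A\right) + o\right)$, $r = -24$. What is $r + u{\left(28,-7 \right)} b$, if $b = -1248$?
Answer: $148488$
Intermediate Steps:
$u{\left(o,A \right)} = o + A^{2} + A o$ ($u{\left(o,A \right)} = 1 \left(\left(A o + A^{2}\right) + o\right) = 1 \left(\left(A^{2} + A o\right) + o\right) = 1 \left(o + A^{2} + A o\right) = o + A^{2} + A o$)
$r + u{\left(28,-7 \right)} b = -24 + \left(28 + \left(-7\right)^{2} - 196\right) \left(-1248\right) = -24 + \left(28 + 49 - 196\right) \left(-1248\right) = -24 - -148512 = -24 + 148512 = 148488$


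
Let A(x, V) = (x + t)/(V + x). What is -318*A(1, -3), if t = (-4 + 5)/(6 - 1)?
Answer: 954/5 ≈ 190.80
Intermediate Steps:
t = ⅕ (t = 1/5 = 1*(⅕) = ⅕ ≈ 0.20000)
A(x, V) = (⅕ + x)/(V + x) (A(x, V) = (x + ⅕)/(V + x) = (⅕ + x)/(V + x))
-318*A(1, -3) = -318*(⅕ + 1)/(-3 + 1) = -318*6/((-2)*5) = -(-159)*6/5 = -318*(-⅗) = 954/5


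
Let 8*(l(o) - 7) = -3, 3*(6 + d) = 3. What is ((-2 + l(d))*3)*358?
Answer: 19869/4 ≈ 4967.3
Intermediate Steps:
d = -5 (d = -6 + (⅓)*3 = -6 + 1 = -5)
l(o) = 53/8 (l(o) = 7 + (⅛)*(-3) = 7 - 3/8 = 53/8)
((-2 + l(d))*3)*358 = ((-2 + 53/8)*3)*358 = ((37/8)*3)*358 = (111/8)*358 = 19869/4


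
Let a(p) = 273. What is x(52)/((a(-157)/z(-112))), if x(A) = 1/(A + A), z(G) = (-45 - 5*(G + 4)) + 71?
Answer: 283/14196 ≈ 0.019935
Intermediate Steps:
z(G) = 6 - 5*G (z(G) = (-45 - 5*(4 + G)) + 71 = (-45 + (-20 - 5*G)) + 71 = (-65 - 5*G) + 71 = 6 - 5*G)
x(A) = 1/(2*A)
x(52)/((a(-157)/z(-112))) = ((½)/52)/((273/(6 - 5*(-112)))) = ((½)*(1/52))/((273/(6 + 560))) = 1/(104*((273/566))) = 1/(104*((273*(1/566)))) = 1/(104*(273/566)) = (1/104)*(566/273) = 283/14196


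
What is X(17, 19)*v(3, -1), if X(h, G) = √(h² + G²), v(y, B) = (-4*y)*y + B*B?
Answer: -175*√26 ≈ -892.33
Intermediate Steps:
v(y, B) = B² - 4*y² (v(y, B) = -4*y² + B² = B² - 4*y²)
X(h, G) = √(G² + h²)
X(17, 19)*v(3, -1) = √(19² + 17²)*((-1)² - 4*3²) = √(361 + 289)*(1 - 4*9) = √650*(1 - 36) = (5*√26)*(-35) = -175*√26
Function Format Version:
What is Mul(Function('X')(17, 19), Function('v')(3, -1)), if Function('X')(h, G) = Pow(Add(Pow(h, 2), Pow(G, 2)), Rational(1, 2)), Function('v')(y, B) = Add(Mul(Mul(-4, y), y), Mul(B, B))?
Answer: Mul(-175, Pow(26, Rational(1, 2))) ≈ -892.33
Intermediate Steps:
Function('v')(y, B) = Add(Pow(B, 2), Mul(-4, Pow(y, 2))) (Function('v')(y, B) = Add(Mul(-4, Pow(y, 2)), Pow(B, 2)) = Add(Pow(B, 2), Mul(-4, Pow(y, 2))))
Function('X')(h, G) = Pow(Add(Pow(G, 2), Pow(h, 2)), Rational(1, 2))
Mul(Function('X')(17, 19), Function('v')(3, -1)) = Mul(Pow(Add(Pow(19, 2), Pow(17, 2)), Rational(1, 2)), Add(Pow(-1, 2), Mul(-4, Pow(3, 2)))) = Mul(Pow(Add(361, 289), Rational(1, 2)), Add(1, Mul(-4, 9))) = Mul(Pow(650, Rational(1, 2)), Add(1, -36)) = Mul(Mul(5, Pow(26, Rational(1, 2))), -35) = Mul(-175, Pow(26, Rational(1, 2)))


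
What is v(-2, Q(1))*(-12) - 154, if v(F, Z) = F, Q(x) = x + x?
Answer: -130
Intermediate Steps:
Q(x) = 2*x
v(-2, Q(1))*(-12) - 154 = -2*(-12) - 154 = 24 - 154 = -130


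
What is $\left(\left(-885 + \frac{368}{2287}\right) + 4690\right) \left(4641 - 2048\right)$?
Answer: $\frac{22565330979}{2287} \approx 9.8668 \cdot 10^{6}$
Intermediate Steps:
$\left(\left(-885 + \frac{368}{2287}\right) + 4690\right) \left(4641 - 2048\right) = \left(\left(-885 + 368 \cdot \frac{1}{2287}\right) + 4690\right) 2593 = \left(\left(-885 + \frac{368}{2287}\right) + 4690\right) 2593 = \left(- \frac{2023627}{2287} + 4690\right) 2593 = \frac{8702403}{2287} \cdot 2593 = \frac{22565330979}{2287}$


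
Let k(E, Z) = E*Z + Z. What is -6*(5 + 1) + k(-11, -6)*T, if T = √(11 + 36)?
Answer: -36 + 60*√47 ≈ 375.34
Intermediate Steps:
k(E, Z) = Z + E*Z
T = √47 ≈ 6.8557
-6*(5 + 1) + k(-11, -6)*T = -6*(5 + 1) + (-6*(1 - 11))*√47 = -6*6 + (-6*(-10))*√47 = -36 + 60*√47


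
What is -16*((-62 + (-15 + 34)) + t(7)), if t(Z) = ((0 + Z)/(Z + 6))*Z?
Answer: 8160/13 ≈ 627.69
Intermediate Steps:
t(Z) = Z²/(6 + Z) (t(Z) = (Z/(6 + Z))*Z = Z²/(6 + Z))
-16*((-62 + (-15 + 34)) + t(7)) = -16*((-62 + (-15 + 34)) + 7²/(6 + 7)) = -16*((-62 + 19) + 49/13) = -16*(-43 + 49*(1/13)) = -16*(-43 + 49/13) = -16*(-510/13) = 8160/13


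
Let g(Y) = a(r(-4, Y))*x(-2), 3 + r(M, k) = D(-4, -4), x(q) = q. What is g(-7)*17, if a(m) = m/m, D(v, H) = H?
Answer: -34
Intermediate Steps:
r(M, k) = -7 (r(M, k) = -3 - 4 = -7)
a(m) = 1
g(Y) = -2 (g(Y) = 1*(-2) = -2)
g(-7)*17 = -2*17 = -34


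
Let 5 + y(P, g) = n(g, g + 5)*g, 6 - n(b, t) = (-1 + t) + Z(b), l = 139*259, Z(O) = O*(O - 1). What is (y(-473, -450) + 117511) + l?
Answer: 91277607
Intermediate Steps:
Z(O) = O*(-1 + O)
l = 36001
n(b, t) = 7 - t - b*(-1 + b) (n(b, t) = 6 - ((-1 + t) + b*(-1 + b)) = 6 - (-1 + t + b*(-1 + b)) = 6 + (1 - t - b*(-1 + b)) = 7 - t - b*(-1 + b))
y(P, g) = -5 + g*(2 - g - g*(-1 + g)) (y(P, g) = -5 + (7 - (g + 5) - g*(-1 + g))*g = -5 + (7 - (5 + g) - g*(-1 + g))*g = -5 + (7 + (-5 - g) - g*(-1 + g))*g = -5 + (2 - g - g*(-1 + g))*g = -5 + g*(2 - g - g*(-1 + g)))
(y(-473, -450) + 117511) + l = ((-5 - 1*(-450)³ + 2*(-450)) + 117511) + 36001 = ((-5 - 1*(-91125000) - 900) + 117511) + 36001 = ((-5 + 91125000 - 900) + 117511) + 36001 = (91124095 + 117511) + 36001 = 91241606 + 36001 = 91277607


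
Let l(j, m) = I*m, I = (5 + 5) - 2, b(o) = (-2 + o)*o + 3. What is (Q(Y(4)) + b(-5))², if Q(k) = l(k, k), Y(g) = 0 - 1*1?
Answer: 900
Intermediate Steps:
b(o) = 3 + o*(-2 + o) (b(o) = o*(-2 + o) + 3 = 3 + o*(-2 + o))
I = 8 (I = 10 - 2 = 8)
Y(g) = -1 (Y(g) = 0 - 1 = -1)
l(j, m) = 8*m
Q(k) = 8*k
(Q(Y(4)) + b(-5))² = (8*(-1) + (3 + (-5)² - 2*(-5)))² = (-8 + (3 + 25 + 10))² = (-8 + 38)² = 30² = 900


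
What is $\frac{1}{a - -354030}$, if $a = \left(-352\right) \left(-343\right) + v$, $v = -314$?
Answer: $\frac{1}{474452} \approx 2.1077 \cdot 10^{-6}$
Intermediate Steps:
$a = 120422$ ($a = \left(-352\right) \left(-343\right) - 314 = 120736 - 314 = 120422$)
$\frac{1}{a - -354030} = \frac{1}{120422 - -354030} = \frac{1}{120422 + 354030} = \frac{1}{474452}$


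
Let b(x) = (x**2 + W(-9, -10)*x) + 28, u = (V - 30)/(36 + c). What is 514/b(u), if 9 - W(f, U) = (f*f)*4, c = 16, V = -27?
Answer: 1389856/1012621 ≈ 1.3725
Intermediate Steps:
W(f, U) = 9 - 4*f**2 (W(f, U) = 9 - f*f*4 = 9 - f**2*4 = 9 - 4*f**2)
u = -57/52 (u = (-27 - 30)/(36 + 16) = -57/52 ≈ -1.0962)
b(x) = 28 + x**2 - 315*x (b(x) = (x**2 + (9 - 4*(-9)**2)*x) + 28 = (x**2 + (9 - 4*81)*x) + 28 = (x**2 + (9 - 324)*x) + 28 = (x**2 - 315*x) + 28 = 28 + x**2 - 315*x)
514/b(u) = 514/(28 + (-57/52)**2 - 315*(-57/52)) = 514/(28 + 3249/2704 + 17955/52) = 514/(1012621/2704) = 514*(2704/1012621) = 1389856/1012621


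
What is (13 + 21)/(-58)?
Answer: -17/29 ≈ -0.58621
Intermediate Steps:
(13 + 21)/(-58) = -1/58*34 = -17/29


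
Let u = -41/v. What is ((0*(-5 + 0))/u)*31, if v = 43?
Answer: 0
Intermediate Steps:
u = -41/43 ≈ -0.95349
((0*(-5 + 0))/u)*31 = ((0*(-5 + 0))/(-41/43))*31 = -0*(-5)*31 = -43/41*0*31 = 0*31 = 0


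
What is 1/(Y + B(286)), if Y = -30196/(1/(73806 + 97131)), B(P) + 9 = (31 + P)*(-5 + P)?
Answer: -1/5161524584 ≈ -1.9374e-10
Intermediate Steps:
B(P) = -9 + (-5 + P)*(31 + P) (B(P) = -9 + (31 + P)*(-5 + P) = -9 + (-5 + P)*(31 + P))
Y = -5161613652 (Y = -30196/(1/170937) = -30196/1/170937 = -30196*170937 = -5161613652)
1/(Y + B(286)) = 1/(-5161613652 + (-164 + 286² + 26*286)) = 1/(-5161613652 + (-164 + 81796 + 7436)) = 1/(-5161613652 + 89068) = 1/(-5161524584) = -1/5161524584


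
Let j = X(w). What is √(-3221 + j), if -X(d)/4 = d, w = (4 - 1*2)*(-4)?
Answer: I*√3189 ≈ 56.471*I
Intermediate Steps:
w = -8 (w = (4 - 2)*(-4) = 2*(-4) = -8)
X(d) = -4*d
j = 32 (j = -4*(-8) = 32)
√(-3221 + j) = √(-3221 + 32) = √(-3189) = I*√3189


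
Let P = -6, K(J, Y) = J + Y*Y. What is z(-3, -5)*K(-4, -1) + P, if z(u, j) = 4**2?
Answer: -54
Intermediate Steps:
z(u, j) = 16
K(J, Y) = J + Y**2
z(-3, -5)*K(-4, -1) + P = 16*(-4 + (-1)**2) - 6 = 16*(-4 + 1) - 6 = 16*(-3) - 6 = -48 - 6 = -54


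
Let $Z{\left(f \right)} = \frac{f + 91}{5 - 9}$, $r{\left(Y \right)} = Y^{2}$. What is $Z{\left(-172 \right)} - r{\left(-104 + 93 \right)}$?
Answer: $- \frac{403}{4} \approx -100.75$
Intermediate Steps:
$Z{\left(f \right)} = - \frac{91}{4} - \frac{f}{4}$ ($Z{\left(f \right)} = \frac{91 + f}{5 - 9} = \frac{91 + f}{-4} = \left(91 + f\right) \left(- \frac{1}{4}\right) = - \frac{91}{4} - \frac{f}{4}$)
$Z{\left(-172 \right)} - r{\left(-104 + 93 \right)} = \left(- \frac{91}{4} - -43\right) - \left(-104 + 93\right)^{2} = \left(- \frac{91}{4} + 43\right) - \left(-11\right)^{2} = \frac{81}{4} - 121 = - \frac{403}{4}$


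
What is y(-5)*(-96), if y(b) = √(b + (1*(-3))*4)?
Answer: -96*I*√17 ≈ -395.82*I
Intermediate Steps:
y(b) = √(-12 + b) (y(b) = √(b - 3*4) = √(b - 12) = √(-12 + b))
y(-5)*(-96) = √(-12 - 5)*(-96) = √(-17)*(-96) = (I*√17)*(-96) = -96*I*√17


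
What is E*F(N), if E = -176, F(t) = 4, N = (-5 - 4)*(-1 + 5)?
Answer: -704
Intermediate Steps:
N = -36 (N = -9*4 = -36)
E*F(N) = -176*4 = -704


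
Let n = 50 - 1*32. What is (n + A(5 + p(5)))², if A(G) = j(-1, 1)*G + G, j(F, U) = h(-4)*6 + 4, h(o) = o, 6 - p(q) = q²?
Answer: 80656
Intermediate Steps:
p(q) = 6 - q²
n = 18 (n = 50 - 32 = 18)
j(F, U) = -20 (j(F, U) = -4*6 + 4 = -24 + 4 = -20)
A(G) = -19*G (A(G) = -20*G + G = -19*G)
(n + A(5 + p(5)))² = (18 - 19*(5 + (6 - 1*5²)))² = (18 - 19*(5 + (6 - 1*25)))² = (18 - 19*(5 + (6 - 25)))² = (18 - 19*(5 - 19))² = (18 - 19*(-14))² = (18 + 266)² = 284² = 80656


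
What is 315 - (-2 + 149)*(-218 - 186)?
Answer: 59703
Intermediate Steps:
315 - (-2 + 149)*(-218 - 186) = 315 - 147*(-404) = 315 - 1*(-59388) = 315 + 59388 = 59703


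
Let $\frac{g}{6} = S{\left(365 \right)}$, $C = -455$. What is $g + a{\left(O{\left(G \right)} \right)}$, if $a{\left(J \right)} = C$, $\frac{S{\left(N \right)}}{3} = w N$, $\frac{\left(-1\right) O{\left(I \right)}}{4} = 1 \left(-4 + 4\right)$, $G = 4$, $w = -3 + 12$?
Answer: $58675$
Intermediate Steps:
$w = 9$
$O{\left(I \right)} = 0$ ($O{\left(I \right)} = - 4 \cdot 1 \left(-4 + 4\right) = - 4 \cdot 1 \cdot 0 = \left(-4\right) 0 = 0$)
$S{\left(N \right)} = 27 N$ ($S{\left(N \right)} = 3 \cdot 9 N = 27 N$)
$g = 59130$ ($g = 6 \cdot 27 \cdot 365 = 6 \cdot 9855 = 59130$)
$a{\left(J \right)} = -455$
$g + a{\left(O{\left(G \right)} \right)} = 59130 - 455 = 58675$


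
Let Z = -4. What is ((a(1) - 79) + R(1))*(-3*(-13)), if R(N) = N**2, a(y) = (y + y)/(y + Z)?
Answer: -3068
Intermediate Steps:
a(y) = 2*y/(-4 + y) (a(y) = (y + y)/(y - 4) = (2*y)/(-4 + y) = 2*y/(-4 + y))
((a(1) - 79) + R(1))*(-3*(-13)) = ((2*1/(-4 + 1) - 79) + 1**2)*(-3*(-13)) = ((2*1/(-3) - 79) + 1)*39 = ((2*1*(-1/3) - 79) + 1)*39 = ((-2/3 - 79) + 1)*39 = (-239/3 + 1)*39 = -236/3*39 = -3068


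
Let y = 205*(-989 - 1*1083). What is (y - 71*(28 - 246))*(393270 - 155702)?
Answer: -97232306176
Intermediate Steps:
y = -424760 (y = 205*(-989 - 1083) = 205*(-2072) = -424760)
(y - 71*(28 - 246))*(393270 - 155702) = (-424760 - 71*(28 - 246))*(393270 - 155702) = (-424760 - 71*(-218))*237568 = (-424760 + 15478)*237568 = -409282*237568 = -97232306176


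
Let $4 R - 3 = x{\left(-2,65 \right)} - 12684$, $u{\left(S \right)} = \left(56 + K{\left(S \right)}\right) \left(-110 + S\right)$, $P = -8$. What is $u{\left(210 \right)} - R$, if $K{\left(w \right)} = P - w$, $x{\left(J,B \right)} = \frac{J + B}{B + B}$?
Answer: $- \frac{6775533}{520} \approx -13030.0$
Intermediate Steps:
$x{\left(J,B \right)} = \frac{B + J}{2 B}$
$K{\left(w \right)} = -8 - w$
$u{\left(S \right)} = \left(-110 + S\right) \left(48 - S\right)$ ($u{\left(S \right)} = \left(56 - \left(8 + S\right)\right) \left(-110 + S\right) = \left(48 - S\right) \left(-110 + S\right) = \left(-110 + S\right) \left(48 - S\right)$)
$R = - \frac{1648467}{520}$ ($R = \frac{3}{4} + \frac{\frac{65 - 2}{2 \cdot 65} - 12684}{4} = \frac{3}{4} + \frac{\frac{1}{2} \cdot \frac{1}{65} \cdot 63 - 12684}{4} = \frac{3}{4} + \frac{\frac{63}{130} - 12684}{4} = \frac{3}{4} + \frac{1}{4} \left(- \frac{1648857}{130}\right) = \frac{3}{4} - \frac{1648857}{520} = - \frac{1648467}{520} \approx -3170.1$)
$u{\left(210 \right)} - R = \left(-5280 - 210^{2} + 158 \cdot 210\right) - - \frac{1648467}{520} = \left(-5280 - 44100 + 33180\right) + \frac{1648467}{520} = -16200 + \frac{1648467}{520} = - \frac{6775533}{520}$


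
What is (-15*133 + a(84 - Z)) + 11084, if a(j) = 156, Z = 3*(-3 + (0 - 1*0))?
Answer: 9245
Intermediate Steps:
Z = -9 (Z = 3*(-3 + (0 + 0)) = 3*(-3 + 0) = 3*(-3) = -9)
(-15*133 + a(84 - Z)) + 11084 = (-15*133 + 156) + 11084 = (-1995 + 156) + 11084 = -1839 + 11084 = 9245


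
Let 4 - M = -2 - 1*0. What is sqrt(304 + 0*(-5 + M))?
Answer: 4*sqrt(19) ≈ 17.436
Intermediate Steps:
M = 6 (M = 4 - (-2 - 1*0) = 4 - (-2 + 0) = 4 - 1*(-2) = 4 + 2 = 6)
sqrt(304 + 0*(-5 + M)) = sqrt(304 + 0*(-5 + 6)) = sqrt(304 + 0*1) = sqrt(304 + 0) = sqrt(304) = 4*sqrt(19)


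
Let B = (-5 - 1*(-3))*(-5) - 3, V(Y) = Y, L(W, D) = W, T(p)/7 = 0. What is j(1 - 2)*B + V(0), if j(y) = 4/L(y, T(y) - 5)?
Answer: -28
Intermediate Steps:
T(p) = 0 (T(p) = 7*0 = 0)
j(y) = 4/y
B = 7 (B = (-5 + 3)*(-5) - 3 = -2*(-5) - 3 = 10 - 3 = 7)
j(1 - 2)*B + V(0) = (4/(1 - 2))*7 + 0 = (4/(-1))*7 + 0 = (4*(-1))*7 + 0 = -4*7 + 0 = -28 + 0 = -28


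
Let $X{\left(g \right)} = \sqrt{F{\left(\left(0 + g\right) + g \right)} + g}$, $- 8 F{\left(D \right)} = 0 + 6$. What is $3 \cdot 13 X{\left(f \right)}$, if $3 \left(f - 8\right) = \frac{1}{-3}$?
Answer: $\frac{13 \sqrt{257}}{2} \approx 104.2$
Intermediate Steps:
$F{\left(D \right)} = - \frac{3}{4}$ ($F{\left(D \right)} = - \frac{0 + 6}{8} = \left(- \frac{1}{8}\right) 6 = - \frac{3}{4}$)
$f = \frac{71}{9}$ ($f = 8 + \frac{1}{3 \left(-3\right)} = 8 + \frac{1}{3} \left(- \frac{1}{3}\right) = 8 - \frac{1}{9} = \frac{71}{9} \approx 7.8889$)
$X{\left(g \right)} = \sqrt{- \frac{3}{4} + g}$
$3 \cdot 13 X{\left(f \right)} = 3 \cdot 13 \frac{\sqrt{-3 + 4 \cdot \frac{71}{9}}}{2} = 39 \frac{\sqrt{-3 + \frac{284}{9}}}{2} = 39 \frac{\sqrt{\frac{257}{9}}}{2} = 39 \frac{\frac{1}{3} \sqrt{257}}{2} = 39 \frac{\sqrt{257}}{6} = \frac{13 \sqrt{257}}{2}$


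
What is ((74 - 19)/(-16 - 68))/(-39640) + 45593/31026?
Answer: 1686838379/1147879264 ≈ 1.4695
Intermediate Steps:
((74 - 19)/(-16 - 68))/(-39640) + 45593/31026 = (55/(-84))*(-1/39640) + 45593*(1/31026) = -1/84*55*(-1/39640) + 45593/31026 = -55/84*(-1/39640) + 45593/31026 = 11/665952 + 45593/31026 = 1686838379/1147879264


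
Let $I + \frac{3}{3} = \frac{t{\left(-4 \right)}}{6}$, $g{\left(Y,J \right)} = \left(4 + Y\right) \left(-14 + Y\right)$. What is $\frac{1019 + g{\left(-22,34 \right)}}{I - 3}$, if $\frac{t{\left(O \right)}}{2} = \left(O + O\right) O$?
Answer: $\frac{5001}{20} \approx 250.05$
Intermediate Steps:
$t{\left(O \right)} = 4 O^{2}$ ($t{\left(O \right)} = 2 \left(O + O\right) O = 2 \cdot 2 O O = 2 \cdot 2 O^{2} = 4 O^{2}$)
$g{\left(Y,J \right)} = \left(-14 + Y\right) \left(4 + Y\right)$
$I = \frac{29}{3}$ ($I = -1 + \frac{4 \left(-4\right)^{2}}{6} = -1 + 4 \cdot 16 \cdot \frac{1}{6} = -1 + 64 \cdot \frac{1}{6} = -1 + \frac{32}{3} = \frac{29}{3} \approx 9.6667$)
$\frac{1019 + g{\left(-22,34 \right)}}{I - 3} = \frac{1019 - \left(-164 - 484\right)}{\frac{29}{3} - 3} = \frac{1019 + \left(-56 + 484 + 220\right)}{\frac{20}{3}} = \frac{3 \left(1019 + 648\right)}{20} = \frac{3}{20} \cdot 1667 = \frac{5001}{20}$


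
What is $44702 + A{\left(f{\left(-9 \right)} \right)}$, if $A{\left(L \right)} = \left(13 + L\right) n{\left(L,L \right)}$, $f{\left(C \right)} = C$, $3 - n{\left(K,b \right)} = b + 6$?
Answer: $44726$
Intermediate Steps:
$n{\left(K,b \right)} = -3 - b$ ($n{\left(K,b \right)} = 3 - \left(b + 6\right) = 3 - \left(6 + b\right) = -3 - b$)
$A{\left(L \right)} = \left(-3 - L\right) \left(13 + L\right)$ ($A{\left(L \right)} = \left(13 + L\right) \left(-3 - L\right) = \left(-3 - L\right) \left(13 + L\right)$)
$44702 + A{\left(f{\left(-9 \right)} \right)} = 44702 - \left(3 - 9\right) \left(13 - 9\right) = 44702 - \left(-6\right) 4 = 44702 + 24 = 44726$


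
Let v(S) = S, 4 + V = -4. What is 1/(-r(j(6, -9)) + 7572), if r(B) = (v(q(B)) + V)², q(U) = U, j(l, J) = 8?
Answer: 1/7572 ≈ 0.00013207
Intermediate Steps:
V = -8 (V = -4 - 4 = -8)
r(B) = (-8 + B)² (r(B) = (B - 8)² = (-8 + B)²)
1/(-r(j(6, -9)) + 7572) = 1/(-(-8 + 8)² + 7572) = 1/(-1*0² + 7572) = 1/(-1*0 + 7572) = 1/(0 + 7572) = 1/7572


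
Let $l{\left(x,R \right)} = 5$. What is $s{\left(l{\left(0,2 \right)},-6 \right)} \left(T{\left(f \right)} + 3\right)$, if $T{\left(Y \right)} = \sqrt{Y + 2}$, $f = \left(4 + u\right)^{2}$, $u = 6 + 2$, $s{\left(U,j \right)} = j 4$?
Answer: $-72 - 24 \sqrt{146} \approx -361.99$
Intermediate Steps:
$s{\left(U,j \right)} = 4 j$
$u = 8$
$f = 144$ ($f = \left(4 + 8\right)^{2} = 12^{2} = 144$)
$T{\left(Y \right)} = \sqrt{2 + Y}$
$s{\left(l{\left(0,2 \right)},-6 \right)} \left(T{\left(f \right)} + 3\right) = 4 \left(-6\right) \left(\sqrt{2 + 144} + 3\right) = - 24 \left(\sqrt{146} + 3\right) = - 24 \left(3 + \sqrt{146}\right) = -72 - 24 \sqrt{146}$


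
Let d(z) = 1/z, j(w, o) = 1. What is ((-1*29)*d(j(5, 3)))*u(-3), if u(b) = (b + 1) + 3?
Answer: -29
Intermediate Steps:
u(b) = 4 + b (u(b) = (1 + b) + 3 = 4 + b)
((-1*29)*d(j(5, 3)))*u(-3) = (-1*29/1)*(4 - 3) = -29*1*1 = -29*1 = -29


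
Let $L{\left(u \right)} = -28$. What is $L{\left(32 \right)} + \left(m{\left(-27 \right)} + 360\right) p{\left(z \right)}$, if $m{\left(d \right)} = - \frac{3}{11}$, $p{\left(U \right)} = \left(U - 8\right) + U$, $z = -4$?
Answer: $- \frac{63620}{11} \approx -5783.6$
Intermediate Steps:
$p{\left(U \right)} = -8 + 2 U$ ($p{\left(U \right)} = \left(-8 + U\right) + U = -8 + 2 U$)
$m{\left(d \right)} = - \frac{3}{11}$ ($m{\left(d \right)} = \left(-3\right) \frac{1}{11} = - \frac{3}{11}$)
$L{\left(32 \right)} + \left(m{\left(-27 \right)} + 360\right) p{\left(z \right)} = -28 + \left(- \frac{3}{11} + 360\right) \left(-8 + 2 \left(-4\right)\right) = -28 + \frac{3957 \left(-8 - 8\right)}{11} = -28 + \frac{3957}{11} \left(-16\right) = -28 - \frac{63312}{11} = - \frac{63620}{11}$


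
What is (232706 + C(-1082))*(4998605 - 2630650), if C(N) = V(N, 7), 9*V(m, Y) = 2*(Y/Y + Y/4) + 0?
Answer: 9918698099645/18 ≈ 5.5104e+11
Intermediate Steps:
V(m, Y) = 2/9 + Y/18 (V(m, Y) = (2*(Y/Y + Y/4) + 0)/9 = (2*(1 + Y*(1/4)) + 0)/9 = (2*(1 + Y/4) + 0)/9 = ((2 + Y/2) + 0)/9 = (2 + Y/2)/9 = 2/9 + Y/18)
C(N) = 11/18 (C(N) = 2/9 + (1/18)*7 = 2/9 + 7/18 = 11/18)
(232706 + C(-1082))*(4998605 - 2630650) = (232706 + 11/18)*(4998605 - 2630650) = (4188719/18)*2367955 = 9918698099645/18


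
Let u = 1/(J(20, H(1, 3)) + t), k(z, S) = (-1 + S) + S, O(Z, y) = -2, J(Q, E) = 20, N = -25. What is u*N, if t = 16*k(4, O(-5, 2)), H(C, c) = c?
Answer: 5/12 ≈ 0.41667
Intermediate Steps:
k(z, S) = -1 + 2*S
t = -80 (t = 16*(-1 + 2*(-2)) = 16*(-1 - 4) = 16*(-5) = -80)
u = -1/60 (u = 1/(20 - 80) = 1/(-60) = -1/60 ≈ -0.016667)
u*N = -1/60*(-25) = 5/12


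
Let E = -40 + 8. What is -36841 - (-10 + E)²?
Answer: -38605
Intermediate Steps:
E = -32
-36841 - (-10 + E)² = -36841 - (-10 - 32)² = -36841 - 1*(-42)² = -36841 - 1*1764 = -36841 - 1764 = -38605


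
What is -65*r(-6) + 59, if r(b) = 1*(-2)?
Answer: 189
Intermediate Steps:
r(b) = -2
-65*r(-6) + 59 = -65*(-2) + 59 = 130 + 59 = 189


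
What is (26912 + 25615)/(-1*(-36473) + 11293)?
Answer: 17509/15922 ≈ 1.0997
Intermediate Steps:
(26912 + 25615)/(-1*(-36473) + 11293) = 52527/(36473 + 11293) = 52527/47766 = 52527*(1/47766) = 17509/15922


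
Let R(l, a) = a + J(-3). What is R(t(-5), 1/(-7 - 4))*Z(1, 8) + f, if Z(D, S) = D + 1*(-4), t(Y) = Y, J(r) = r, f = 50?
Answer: 652/11 ≈ 59.273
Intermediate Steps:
Z(D, S) = -4 + D (Z(D, S) = D - 4 = -4 + D)
R(l, a) = -3 + a (R(l, a) = a - 3 = -3 + a)
R(t(-5), 1/(-7 - 4))*Z(1, 8) + f = (-3 + 1/(-7 - 4))*(-4 + 1) + 50 = (-3 + 1/(-11))*(-3) + 50 = (-3 - 1/11)*(-3) + 50 = -34/11*(-3) + 50 = 102/11 + 50 = 652/11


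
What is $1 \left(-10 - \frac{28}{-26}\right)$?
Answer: $- \frac{116}{13} \approx -8.9231$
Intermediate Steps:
$1 \left(-10 - \frac{28}{-26}\right) = 1 \left(-10 - - \frac{14}{13}\right) = 1 \left(-10 + \frac{14}{13}\right) = 1 \left(- \frac{116}{13}\right) = - \frac{116}{13}$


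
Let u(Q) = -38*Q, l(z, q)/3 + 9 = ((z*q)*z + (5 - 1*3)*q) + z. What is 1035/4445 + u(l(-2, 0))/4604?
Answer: 1033917/2046478 ≈ 0.50522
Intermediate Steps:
l(z, q) = -27 + 3*z + 6*q + 3*q*z² (l(z, q) = -27 + 3*(((z*q)*z + (5 - 1*3)*q) + z) = -27 + 3*(((q*z)*z + (5 - 3)*q) + z) = -27 + 3*((q*z² + 2*q) + z) = -27 + 3*((2*q + q*z²) + z) = -27 + 3*(z + 2*q + q*z²) = -27 + (3*z + 6*q + 3*q*z²) = -27 + 3*z + 6*q + 3*q*z²)
1035/4445 + u(l(-2, 0))/4604 = 1035/4445 - 38*(-27 + 3*(-2) + 6*0 + 3*0*(-2)²)/4604 = 1035*(1/4445) - 38*(-27 - 6 + 0 + 3*0*4)*(1/4604) = 207/889 - 38*(-27 - 6 + 0 + 0)*(1/4604) = 207/889 - 38*(-33)*(1/4604) = 207/889 + 1254*(1/4604) = 207/889 + 627/2302 = 1033917/2046478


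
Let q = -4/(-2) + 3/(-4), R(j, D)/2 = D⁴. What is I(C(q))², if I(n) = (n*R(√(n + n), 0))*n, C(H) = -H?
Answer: 0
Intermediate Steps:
R(j, D) = 2*D⁴
q = 5/4 (q = -4*(-½) + 3*(-¼) = 2 - ¾ = 5/4 ≈ 1.2500)
I(n) = 0 (I(n) = (n*(2*0⁴))*n = (n*(2*0))*n = (n*0)*n = 0*n = 0)
I(C(q))² = 0² = 0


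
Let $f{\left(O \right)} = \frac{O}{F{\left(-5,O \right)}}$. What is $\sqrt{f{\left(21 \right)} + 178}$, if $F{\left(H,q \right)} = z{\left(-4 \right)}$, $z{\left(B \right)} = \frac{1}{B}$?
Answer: $\sqrt{94} \approx 9.6954$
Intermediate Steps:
$F{\left(H,q \right)} = - \frac{1}{4}$ ($F{\left(H,q \right)} = \frac{1}{-4} = - \frac{1}{4}$)
$f{\left(O \right)} = - 4 O$ ($f{\left(O \right)} = \frac{O}{- \frac{1}{4}} = O \left(-4\right) = - 4 O$)
$\sqrt{f{\left(21 \right)} + 178} = \sqrt{\left(-4\right) 21 + 178} = \sqrt{-84 + 178} = \sqrt{94}$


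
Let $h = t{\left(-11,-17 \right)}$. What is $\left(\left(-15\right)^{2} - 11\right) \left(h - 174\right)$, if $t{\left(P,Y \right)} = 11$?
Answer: $-34882$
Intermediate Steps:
$h = 11$
$\left(\left(-15\right)^{2} - 11\right) \left(h - 174\right) = \left(\left(-15\right)^{2} - 11\right) \left(11 - 174\right) = \left(225 - 11\right) \left(-163\right) = 214 \left(-163\right) = -34882$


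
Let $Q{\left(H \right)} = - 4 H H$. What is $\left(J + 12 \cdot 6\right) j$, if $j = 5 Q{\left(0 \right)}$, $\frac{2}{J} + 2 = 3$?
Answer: $0$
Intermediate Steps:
$J = 2$ ($J = \frac{2}{-2 + 3} = \frac{2}{1} = 2 \cdot 1 = 2$)
$Q{\left(H \right)} = - 4 H^{2}$
$j = 0$ ($j = 5 \left(- 4 \cdot 0^{2}\right) = 5 \left(\left(-4\right) 0\right) = 5 \cdot 0 = 0$)
$\left(J + 12 \cdot 6\right) j = \left(2 + 12 \cdot 6\right) 0 = \left(2 + 72\right) 0 = 74 \cdot 0 = 0$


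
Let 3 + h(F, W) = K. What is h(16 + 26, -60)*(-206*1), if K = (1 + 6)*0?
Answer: 618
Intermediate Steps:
K = 0 (K = 7*0 = 0)
h(F, W) = -3 (h(F, W) = -3 + 0 = -3)
h(16 + 26, -60)*(-206*1) = -(-618) = -3*(-206) = 618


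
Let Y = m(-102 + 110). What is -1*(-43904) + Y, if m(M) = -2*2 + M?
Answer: 43908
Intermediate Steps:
m(M) = -4 + M
Y = 4 (Y = -4 + (-102 + 110) = -4 + 8 = 4)
-1*(-43904) + Y = -1*(-43904) + 4 = 43904 + 4 = 43908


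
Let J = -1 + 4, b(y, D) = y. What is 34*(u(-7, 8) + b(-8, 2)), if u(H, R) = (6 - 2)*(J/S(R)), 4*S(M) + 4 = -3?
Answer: -3536/7 ≈ -505.14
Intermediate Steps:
S(M) = -7/4 (S(M) = -1 + (¼)*(-3) = -1 - ¾ = -7/4)
J = 3
u(H, R) = -48/7 (u(H, R) = (6 - 2)*(3/(-7/4)) = 4*(3*(-4/7)) = 4*(-12/7) = -48/7)
34*(u(-7, 8) + b(-8, 2)) = 34*(-48/7 - 8) = 34*(-104/7) = -3536/7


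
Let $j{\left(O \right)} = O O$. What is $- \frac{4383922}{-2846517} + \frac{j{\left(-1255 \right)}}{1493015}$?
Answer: $\frac{2205719348551}{849978515751} \approx 2.595$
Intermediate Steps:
$j{\left(O \right)} = O^{2}$
$- \frac{4383922}{-2846517} + \frac{j{\left(-1255 \right)}}{1493015} = - \frac{4383922}{-2846517} + \frac{\left(-1255\right)^{2}}{1493015} = \left(-4383922\right) \left(- \frac{1}{2846517}\right) + 1575025 \cdot \frac{1}{1493015} = \frac{4383922}{2846517} + \frac{315005}{298603} = \frac{2205719348551}{849978515751}$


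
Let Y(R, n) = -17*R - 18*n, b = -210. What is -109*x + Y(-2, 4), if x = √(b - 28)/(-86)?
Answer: -38 + 109*I*√238/86 ≈ -38.0 + 19.553*I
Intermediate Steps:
Y(R, n) = -18*n - 17*R
x = -I*√238/86 (x = √(-210 - 28)/(-86) = √(-238)*(-1/86) = (I*√238)*(-1/86) = -I*√238/86 ≈ -0.17939*I)
-109*x + Y(-2, 4) = -(-109)*I*√238/86 + (-18*4 - 17*(-2)) = 109*I*√238/86 + (-72 + 34) = 109*I*√238/86 - 38 = -38 + 109*I*√238/86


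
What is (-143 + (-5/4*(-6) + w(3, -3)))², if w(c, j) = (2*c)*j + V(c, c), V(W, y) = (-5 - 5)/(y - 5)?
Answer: 88209/4 ≈ 22052.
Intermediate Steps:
V(W, y) = -10/(-5 + y)
w(c, j) = -10/(-5 + c) + 2*c*j (w(c, j) = (2*c)*j - 10/(-5 + c) = 2*c*j - 10/(-5 + c) = -10/(-5 + c) + 2*c*j)
(-143 + (-5/4*(-6) + w(3, -3)))² = (-143 + (-5/4*(-6) + 2*(-5 + 3*(-3)*(-5 + 3))/(-5 + 3)))² = (-143 + (-5*¼*(-6) + 2*(-5 + 3*(-3)*(-2))/(-2)))² = (-143 + (-5/4*(-6) + 2*(-½)*(-5 + 18)))² = (-143 + (15/2 + 2*(-½)*13))² = (-143 + (15/2 - 13))² = (-143 - 11/2)² = (-297/2)² = 88209/4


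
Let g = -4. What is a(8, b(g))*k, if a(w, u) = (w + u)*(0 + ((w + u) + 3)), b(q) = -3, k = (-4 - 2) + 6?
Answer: 0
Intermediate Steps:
k = 0 (k = -6 + 6 = 0)
a(w, u) = (u + w)*(3 + u + w) (a(w, u) = (u + w)*(0 + ((u + w) + 3)) = (u + w)*(0 + (3 + u + w)) = (u + w)*(3 + u + w))
a(8, b(g))*k = ((-3)**2 + 8**2 + 3*(-3) + 3*8 + 2*(-3)*8)*0 = (9 + 64 - 9 + 24 - 48)*0 = 40*0 = 0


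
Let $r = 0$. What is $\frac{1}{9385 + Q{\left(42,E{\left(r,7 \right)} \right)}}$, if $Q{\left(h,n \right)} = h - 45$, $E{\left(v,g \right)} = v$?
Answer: $\frac{1}{9382} \approx 0.00010659$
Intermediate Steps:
$Q{\left(h,n \right)} = -45 + h$
$\frac{1}{9385 + Q{\left(42,E{\left(r,7 \right)} \right)}} = \frac{1}{9385 + \left(-45 + 42\right)} = \frac{1}{9385 - 3} = \frac{1}{9382}$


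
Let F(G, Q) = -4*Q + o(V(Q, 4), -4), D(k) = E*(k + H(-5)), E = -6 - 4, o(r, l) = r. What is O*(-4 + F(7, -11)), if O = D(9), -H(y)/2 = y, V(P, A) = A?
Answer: -8360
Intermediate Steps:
H(y) = -2*y
E = -10
D(k) = -100 - 10*k (D(k) = -10*(k - 2*(-5)) = -10*(k + 10) = -10*(10 + k) = -100 - 10*k)
O = -190 (O = -100 - 10*9 = -100 - 90 = -190)
F(G, Q) = 4 - 4*Q (F(G, Q) = -4*Q + 4 = 4 - 4*Q)
O*(-4 + F(7, -11)) = -190*(-4 + (4 - 4*(-11))) = -190*(-4 + (4 + 44)) = -190*(-4 + 48) = -190*44 = -8360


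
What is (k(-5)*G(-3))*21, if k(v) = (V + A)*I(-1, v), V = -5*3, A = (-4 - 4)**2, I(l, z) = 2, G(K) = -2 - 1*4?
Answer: -12348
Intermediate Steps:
G(K) = -6 (G(K) = -2 - 4 = -6)
A = 64 (A = (-8)**2 = 64)
V = -15
k(v) = 98 (k(v) = (-15 + 64)*2 = 49*2 = 98)
(k(-5)*G(-3))*21 = (98*(-6))*21 = -588*21 = -12348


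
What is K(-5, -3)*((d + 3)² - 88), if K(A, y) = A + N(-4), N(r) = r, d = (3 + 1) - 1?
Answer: 468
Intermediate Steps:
d = 3 (d = 4 - 1 = 3)
K(A, y) = -4 + A (K(A, y) = A - 4 = -4 + A)
K(-5, -3)*((d + 3)² - 88) = (-4 - 5)*((3 + 3)² - 88) = -9*(6² - 88) = -9*(36 - 88) = -9*(-52) = 468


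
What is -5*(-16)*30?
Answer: 2400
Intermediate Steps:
-5*(-16)*30 = 80*30 = 2400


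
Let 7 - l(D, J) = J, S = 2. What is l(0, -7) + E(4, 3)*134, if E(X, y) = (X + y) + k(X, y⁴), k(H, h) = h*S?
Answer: 22660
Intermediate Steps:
l(D, J) = 7 - J
k(H, h) = 2*h (k(H, h) = h*2 = 2*h)
E(X, y) = X + y + 2*y⁴ (E(X, y) = (X + y) + 2*y⁴ = X + y + 2*y⁴)
l(0, -7) + E(4, 3)*134 = (7 - 1*(-7)) + (4 + 3 + 2*3⁴)*134 = (7 + 7) + (4 + 3 + 2*81)*134 = 14 + (4 + 3 + 162)*134 = 14 + 169*134 = 14 + 22646 = 22660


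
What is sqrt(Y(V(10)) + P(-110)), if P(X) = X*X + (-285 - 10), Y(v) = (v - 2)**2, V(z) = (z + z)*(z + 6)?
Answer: sqrt(112929) ≈ 336.05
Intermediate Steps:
V(z) = 2*z*(6 + z) (V(z) = (2*z)*(6 + z) = 2*z*(6 + z))
Y(v) = (-2 + v)**2
P(X) = -295 + X**2 (P(X) = X**2 - 295 = -295 + X**2)
sqrt(Y(V(10)) + P(-110)) = sqrt((-2 + 2*10*(6 + 10))**2 + (-295 + (-110)**2)) = sqrt((-2 + 2*10*16)**2 + (-295 + 12100)) = sqrt((-2 + 320)**2 + 11805) = sqrt(318**2 + 11805) = sqrt(101124 + 11805) = sqrt(112929)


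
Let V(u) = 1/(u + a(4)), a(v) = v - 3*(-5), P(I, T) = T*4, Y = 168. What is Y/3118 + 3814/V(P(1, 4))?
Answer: 208110994/1559 ≈ 1.3349e+5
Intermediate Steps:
P(I, T) = 4*T
a(v) = 15 + v (a(v) = v + 15 = 15 + v)
V(u) = 1/(19 + u) (V(u) = 1/(u + (15 + 4)) = 1/(u + 19) = 1/(19 + u))
Y/3118 + 3814/V(P(1, 4)) = 168/3118 + 3814/(1/(19 + 4*4)) = 168*(1/3118) + 3814/(1/(19 + 16)) = 84/1559 + 3814/(1/35) = 84/1559 + 3814*35 = 84/1559 + 133490 = 208110994/1559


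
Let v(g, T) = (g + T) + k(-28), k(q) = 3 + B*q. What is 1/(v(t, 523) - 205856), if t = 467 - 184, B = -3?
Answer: -1/204963 ≈ -4.8789e-6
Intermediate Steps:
t = 283
k(q) = 3 - 3*q
v(g, T) = 87 + T + g (v(g, T) = (g + T) + (3 - 3*(-28)) = (T + g) + (3 + 84) = (T + g) + 87 = 87 + T + g)
1/(v(t, 523) - 205856) = 1/((87 + 523 + 283) - 205856) = 1/(893 - 205856) = 1/(-204963) = -1/204963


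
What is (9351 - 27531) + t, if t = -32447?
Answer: -50627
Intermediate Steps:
(9351 - 27531) + t = (9351 - 27531) - 32447 = -18180 - 32447 = -50627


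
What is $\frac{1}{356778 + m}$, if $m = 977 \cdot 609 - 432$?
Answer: $\frac{1}{951339} \approx 1.0512 \cdot 10^{-6}$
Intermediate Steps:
$m = 594561$ ($m = 594993 - 432 = 594561$)
$\frac{1}{356778 + m} = \frac{1}{356778 + 594561} = \frac{1}{951339}$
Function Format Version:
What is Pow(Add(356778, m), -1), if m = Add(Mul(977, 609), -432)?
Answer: Rational(1, 951339) ≈ 1.0512e-6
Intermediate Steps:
m = 594561 (m = Add(594993, -432) = 594561)
Pow(Add(356778, m), -1) = Pow(Add(356778, 594561), -1) = Pow(951339, -1) = Rational(1, 951339)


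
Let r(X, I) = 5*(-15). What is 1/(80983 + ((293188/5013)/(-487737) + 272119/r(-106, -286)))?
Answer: 61125639525/4728358352964662 ≈ 1.2927e-5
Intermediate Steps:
r(X, I) = -75
1/(80983 + ((293188/5013)/(-487737) + 272119/r(-106, -286))) = 1/(80983 + ((293188/5013)/(-487737) + 272119/(-75))) = 1/(80983 + ((293188*(1/5013))*(-1/487737) + 272119*(-1/75))) = 1/(80983 + ((293188/5013)*(-1/487737) - 272119/75)) = 1/(80983 + (-293188/2445025581 - 272119/75)) = 1/(80983 - 221779312688413/61125639525) = 1/(4728358352964662/61125639525) = 61125639525/4728358352964662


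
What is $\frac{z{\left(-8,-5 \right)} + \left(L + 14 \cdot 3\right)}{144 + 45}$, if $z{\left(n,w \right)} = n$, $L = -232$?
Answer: $- \frac{22}{21} \approx -1.0476$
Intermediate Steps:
$\frac{z{\left(-8,-5 \right)} + \left(L + 14 \cdot 3\right)}{144 + 45} = \frac{-8 + \left(-232 + 14 \cdot 3\right)}{144 + 45} = \frac{-8 + \left(-232 + 42\right)}{189} = \left(-8 - 190\right) \frac{1}{189} = \left(-198\right) \frac{1}{189} = - \frac{22}{21}$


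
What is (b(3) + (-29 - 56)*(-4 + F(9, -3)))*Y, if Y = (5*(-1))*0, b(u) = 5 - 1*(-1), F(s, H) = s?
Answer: 0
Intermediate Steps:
b(u) = 6 (b(u) = 5 + 1 = 6)
Y = 0 (Y = -5*0 = 0)
(b(3) + (-29 - 56)*(-4 + F(9, -3)))*Y = (6 + (-29 - 56)*(-4 + 9))*0 = (6 - 85*5)*0 = (6 - 425)*0 = -419*0 = 0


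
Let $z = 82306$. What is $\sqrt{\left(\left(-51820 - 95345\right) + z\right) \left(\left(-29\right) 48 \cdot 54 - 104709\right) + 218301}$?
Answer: $2 \sqrt{2916715161} \approx 1.0801 \cdot 10^{5}$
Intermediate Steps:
$\sqrt{\left(\left(-51820 - 95345\right) + z\right) \left(\left(-29\right) 48 \cdot 54 - 104709\right) + 218301} = \sqrt{\left(\left(-51820 - 95345\right) + 82306\right) \left(\left(-29\right) 48 \cdot 54 - 104709\right) + 218301} = \sqrt{\left(-147165 + 82306\right) \left(\left(-1392\right) 54 - 104709\right) + 218301} = \sqrt{- 64859 \left(-75168 - 104709\right) + 218301} = \sqrt{\left(-64859\right) \left(-179877\right) + 218301} = \sqrt{11666642343 + 218301} = \sqrt{11666860644} = 2 \sqrt{2916715161}$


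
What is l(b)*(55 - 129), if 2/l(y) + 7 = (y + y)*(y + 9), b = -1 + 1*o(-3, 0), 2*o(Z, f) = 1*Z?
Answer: 296/79 ≈ 3.7468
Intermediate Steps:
o(Z, f) = Z/2 (o(Z, f) = (1*Z)/2 = Z/2)
b = -5/2 (b = -1 + 1*((1/2)*(-3)) = -1 + 1*(-3/2) = -1 - 3/2 = -5/2 ≈ -2.5000)
l(y) = 2/(-7 + 2*y*(9 + y)) (l(y) = 2/(-7 + (y + y)*(y + 9)) = 2/(-7 + (2*y)*(9 + y)) = 2/(-7 + 2*y*(9 + y)))
l(b)*(55 - 129) = (2/(-7 + 2*(-5/2)**2 + 18*(-5/2)))*(55 - 129) = (2/(-7 + 2*(25/4) - 45))*(-74) = (2/(-7 + 25/2 - 45))*(-74) = (2/(-79/2))*(-74) = (2*(-2/79))*(-74) = -4/79*(-74) = 296/79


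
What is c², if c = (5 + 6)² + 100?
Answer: 48841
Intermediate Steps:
c = 221 (c = 11² + 100 = 121 + 100 = 221)
c² = 221² = 48841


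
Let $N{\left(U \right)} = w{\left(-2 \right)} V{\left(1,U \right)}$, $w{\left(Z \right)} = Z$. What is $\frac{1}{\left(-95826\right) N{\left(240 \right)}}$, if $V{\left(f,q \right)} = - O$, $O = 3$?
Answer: $- \frac{1}{574956} \approx -1.7393 \cdot 10^{-6}$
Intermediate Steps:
$V{\left(f,q \right)} = -3$ ($V{\left(f,q \right)} = \left(-1\right) 3 = -3$)
$N{\left(U \right)} = 6$ ($N{\left(U \right)} = \left(-2\right) \left(-3\right) = 6$)
$\frac{1}{\left(-95826\right) N{\left(240 \right)}} = \frac{1}{\left(-95826\right) 6} = \left(- \frac{1}{95826}\right) \frac{1}{6} = - \frac{1}{574956}$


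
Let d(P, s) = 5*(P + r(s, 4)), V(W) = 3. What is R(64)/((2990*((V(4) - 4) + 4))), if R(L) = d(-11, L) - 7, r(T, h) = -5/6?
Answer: -397/53820 ≈ -0.0073764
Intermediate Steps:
r(T, h) = -5/6 (r(T, h) = -5*1/6 = -5/6)
d(P, s) = -25/6 + 5*P (d(P, s) = 5*(P - 5/6) = 5*(-5/6 + P) = -25/6 + 5*P)
R(L) = -397/6 (R(L) = (-25/6 + 5*(-11)) - 7 = (-25/6 - 55) - 7 = -355/6 - 7 = -397/6)
R(64)/((2990*((V(4) - 4) + 4))) = -397*1/(2990*((3 - 4) + 4))/6 = -397*1/(2990*(-1 + 4))/6 = -397/(6*(2990*3)) = -397/6/8970 = -397/6*1/8970 = -397/53820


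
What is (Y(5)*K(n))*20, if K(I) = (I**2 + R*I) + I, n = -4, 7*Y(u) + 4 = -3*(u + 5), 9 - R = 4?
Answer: 5440/7 ≈ 777.14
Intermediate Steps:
R = 5 (R = 9 - 1*4 = 9 - 4 = 5)
Y(u) = -19/7 - 3*u/7 (Y(u) = -4/7 + (-3*(u + 5))/7 = -4/7 + (-3*(5 + u))/7 = -4/7 + (-15 - 3*u)/7 = -4/7 + (-15/7 - 3*u/7) = -19/7 - 3*u/7)
K(I) = I**2 + 6*I (K(I) = (I**2 + 5*I) + I = I**2 + 6*I)
(Y(5)*K(n))*20 = ((-19/7 - 3/7*5)*(-4*(6 - 4)))*20 = ((-19/7 - 15/7)*(-4*2))*20 = -34/7*(-8)*20 = (272/7)*20 = 5440/7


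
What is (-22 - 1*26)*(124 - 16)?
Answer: -5184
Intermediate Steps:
(-22 - 1*26)*(124 - 16) = (-22 - 26)*108 = -48*108 = -5184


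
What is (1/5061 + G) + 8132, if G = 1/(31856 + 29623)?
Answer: 843410995816/103715073 ≈ 8132.0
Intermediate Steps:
G = 1/61479 ≈ 1.6266e-5
(1/5061 + G) + 8132 = (1/5061 + 1/61479) + 8132 = 22180/103715073 + 8132 = 843410995816/103715073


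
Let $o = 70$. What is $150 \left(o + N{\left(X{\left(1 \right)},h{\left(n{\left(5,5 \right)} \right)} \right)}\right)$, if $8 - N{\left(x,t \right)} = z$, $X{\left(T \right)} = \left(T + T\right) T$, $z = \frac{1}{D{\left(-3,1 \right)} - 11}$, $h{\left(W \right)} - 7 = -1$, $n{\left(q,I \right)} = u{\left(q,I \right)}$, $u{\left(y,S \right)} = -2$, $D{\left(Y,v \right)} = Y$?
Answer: $\frac{81975}{7} \approx 11711.0$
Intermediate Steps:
$n{\left(q,I \right)} = -2$
$h{\left(W \right)} = 6$ ($h{\left(W \right)} = 7 - 1 = 6$)
$z = - \frac{1}{14}$ ($z = \frac{1}{-3 - 11} = \frac{1}{-14} = - \frac{1}{14} \approx -0.071429$)
$X{\left(T \right)} = 2 T^{2}$ ($X{\left(T \right)} = 2 T T = 2 T^{2}$)
$N{\left(x,t \right)} = \frac{113}{14}$ ($N{\left(x,t \right)} = 8 - - \frac{1}{14} = 8 + \frac{1}{14} = \frac{113}{14}$)
$150 \left(o + N{\left(X{\left(1 \right)},h{\left(n{\left(5,5 \right)} \right)} \right)}\right) = 150 \left(70 + \frac{113}{14}\right) = 150 \cdot \frac{1093}{14} = \frac{81975}{7}$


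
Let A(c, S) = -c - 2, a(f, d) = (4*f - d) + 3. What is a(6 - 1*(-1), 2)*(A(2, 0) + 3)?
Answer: -29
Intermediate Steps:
a(f, d) = 3 - d + 4*f (a(f, d) = (-d + 4*f) + 3 = 3 - d + 4*f)
A(c, S) = -2 - c
a(6 - 1*(-1), 2)*(A(2, 0) + 3) = (3 - 1*2 + 4*(6 - 1*(-1)))*((-2 - 1*2) + 3) = (3 - 2 + 4*(6 + 1))*((-2 - 2) + 3) = (3 - 2 + 4*7)*(-4 + 3) = (3 - 2 + 28)*(-1) = 29*(-1) = -29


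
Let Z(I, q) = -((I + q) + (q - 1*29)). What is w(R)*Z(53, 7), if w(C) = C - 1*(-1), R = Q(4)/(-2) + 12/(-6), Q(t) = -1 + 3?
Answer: 76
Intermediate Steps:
Q(t) = 2
R = -3 (R = 2/(-2) + 12/(-6) = 2*(-1/2) + 12*(-1/6) = -1 - 2 = -3)
w(C) = 1 + C (w(C) = C + 1 = 1 + C)
Z(I, q) = 29 - I - 2*q (Z(I, q) = -((I + q) + (q - 29)) = -((I + q) + (-29 + q)) = -(-29 + I + 2*q) = 29 - I - 2*q)
w(R)*Z(53, 7) = (1 - 3)*(29 - 1*53 - 2*7) = -2*(29 - 53 - 14) = -2*(-38) = 76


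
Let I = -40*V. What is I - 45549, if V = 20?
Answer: -46349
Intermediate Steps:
I = -800 (I = -40*20 = -800)
I - 45549 = -800 - 45549 = -46349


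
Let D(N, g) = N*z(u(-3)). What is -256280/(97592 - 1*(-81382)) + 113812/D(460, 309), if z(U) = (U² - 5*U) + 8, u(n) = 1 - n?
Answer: 2487229211/41164020 ≈ 60.422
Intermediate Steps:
z(U) = 8 + U² - 5*U
D(N, g) = 4*N (D(N, g) = N*(8 + (1 - 1*(-3))² - 5*(1 - 1*(-3))) = N*(8 + (1 + 3)² - 5*(1 + 3)) = N*(8 + 4² - 5*4) = N*(8 + 16 - 20) = N*4 = 4*N)
-256280/(97592 - 1*(-81382)) + 113812/D(460, 309) = -256280/(97592 - 1*(-81382)) + 113812/((4*460)) = -256280/(97592 + 81382) + 113812/1840 = -256280/178974 + 113812*(1/1840) = -256280*1/178974 + 28453/460 = -128140/89487 + 28453/460 = 2487229211/41164020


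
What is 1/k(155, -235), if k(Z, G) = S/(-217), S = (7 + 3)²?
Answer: -217/100 ≈ -2.1700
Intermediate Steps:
S = 100 (S = 10² = 100)
k(Z, G) = -100/217 (k(Z, G) = 100/(-217) = 100*(-1/217) = -100/217)
1/k(155, -235) = 1/(-100/217) = -217/100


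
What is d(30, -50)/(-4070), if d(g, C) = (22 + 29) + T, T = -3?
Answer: -24/2035 ≈ -0.011794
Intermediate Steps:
d(g, C) = 48 (d(g, C) = (22 + 29) - 3 = 51 - 3 = 48)
d(30, -50)/(-4070) = 48/(-4070) = 48*(-1/4070) = -24/2035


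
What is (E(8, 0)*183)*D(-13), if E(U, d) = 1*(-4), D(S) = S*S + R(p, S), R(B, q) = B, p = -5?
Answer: -120048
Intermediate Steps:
D(S) = -5 + S² (D(S) = S*S - 5 = S² - 5 = -5 + S²)
E(U, d) = -4
(E(8, 0)*183)*D(-13) = (-4*183)*(-5 + (-13)²) = -732*(-5 + 169) = -732*164 = -120048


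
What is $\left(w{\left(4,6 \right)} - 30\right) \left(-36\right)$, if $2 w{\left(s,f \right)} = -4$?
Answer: $1152$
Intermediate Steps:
$w{\left(s,f \right)} = -2$ ($w{\left(s,f \right)} = \frac{1}{2} \left(-4\right) = -2$)
$\left(w{\left(4,6 \right)} - 30\right) \left(-36\right) = \left(-2 - 30\right) \left(-36\right) = \left(-32\right) \left(-36\right) = 1152$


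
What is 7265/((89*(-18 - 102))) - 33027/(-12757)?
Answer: 52009751/27248952 ≈ 1.9087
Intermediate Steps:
7265/((89*(-18 - 102))) - 33027/(-12757) = 7265/((89*(-120))) - 33027*(-1/12757) = 7265/(-10680) + 33027/12757 = 7265*(-1/10680) + 33027/12757 = -1453/2136 + 33027/12757 = 52009751/27248952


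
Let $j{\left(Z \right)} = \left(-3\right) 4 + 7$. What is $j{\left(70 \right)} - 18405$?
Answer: $-18410$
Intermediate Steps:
$j{\left(Z \right)} = -5$ ($j{\left(Z \right)} = -12 + 7 = -5$)
$j{\left(70 \right)} - 18405 = -5 - 18405 = -18410$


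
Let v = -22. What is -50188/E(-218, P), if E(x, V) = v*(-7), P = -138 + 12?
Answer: -25094/77 ≈ -325.90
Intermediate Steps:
P = -126
E(x, V) = 154 (E(x, V) = -22*(-7) = 154)
-50188/E(-218, P) = -50188/154 = -50188*1/154 = -25094/77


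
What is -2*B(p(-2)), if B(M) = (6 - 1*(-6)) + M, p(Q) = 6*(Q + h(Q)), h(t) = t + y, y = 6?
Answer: -48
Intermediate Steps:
h(t) = 6 + t (h(t) = t + 6 = 6 + t)
p(Q) = 36 + 12*Q (p(Q) = 6*(Q + (6 + Q)) = 6*(6 + 2*Q) = 36 + 12*Q)
B(M) = 12 + M (B(M) = (6 + 6) + M = 12 + M)
-2*B(p(-2)) = -2*(12 + (36 + 12*(-2))) = -2*(12 + (36 - 24)) = -2*(12 + 12) = -2*24 = -48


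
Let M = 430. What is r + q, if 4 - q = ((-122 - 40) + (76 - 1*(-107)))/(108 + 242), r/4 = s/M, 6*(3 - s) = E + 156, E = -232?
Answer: 26353/6450 ≈ 4.0857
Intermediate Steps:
s = 47/3 (s = 3 - (-232 + 156)/6 = 3 - ⅙*(-76) = 3 + 38/3 = 47/3 ≈ 15.667)
r = 94/645 (r = 4*((47/3)/430) = 4*((47/3)*(1/430)) = 4*(47/1290) = 94/645 ≈ 0.14574)
q = 197/50 (q = 4 - ((-122 - 40) + (76 - 1*(-107)))/(108 + 242) = 4 - (-162 + (76 + 107))/350 = 4 - (-162 + 183)/350 = 4 - 21/350 = 4 - 1*3/50 = 4 - 3/50 = 197/50 ≈ 3.9400)
r + q = 94/645 + 197/50 = 26353/6450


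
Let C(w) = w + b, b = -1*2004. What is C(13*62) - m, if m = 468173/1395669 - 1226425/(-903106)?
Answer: -1512138076599635/1260437047914 ≈ -1199.7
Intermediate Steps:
b = -2004
C(w) = -2004 + w (C(w) = w - 2004 = -2004 + w)
m = 2134493198663/1260437047914 (m = 468173*(1/1395669) - 1226425*(-1/903106) = 468173/1395669 + 1226425/903106 = 2134493198663/1260437047914 ≈ 1.6935)
C(13*62) - m = (-2004 + 13*62) - 1*2134493198663/1260437047914 = (-2004 + 806) - 2134493198663/1260437047914 = -1198 - 2134493198663/1260437047914 = -1512138076599635/1260437047914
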